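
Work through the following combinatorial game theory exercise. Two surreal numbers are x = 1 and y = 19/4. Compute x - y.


x = 1, y = 19/4
Converting to common denominator: 4
x = 4/4, y = 19/4
x - y = 1 - 19/4 = -15/4

-15/4


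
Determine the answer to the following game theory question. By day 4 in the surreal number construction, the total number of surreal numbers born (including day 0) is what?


Day 0: {|} = 0 is born. Count = 1.
Day n: the number of surreal numbers born by day n is 2^(n+1) - 1.
By day 0: 2^1 - 1 = 1
By day 1: 2^2 - 1 = 3
By day 2: 2^3 - 1 = 7
By day 3: 2^4 - 1 = 15
By day 4: 2^5 - 1 = 31
By day 4: 31 surreal numbers.

31


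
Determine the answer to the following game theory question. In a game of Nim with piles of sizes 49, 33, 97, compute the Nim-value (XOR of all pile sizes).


We need the XOR (exclusive or) of all pile sizes.
After XOR-ing pile 1 (size 49): 0 XOR 49 = 49
After XOR-ing pile 2 (size 33): 49 XOR 33 = 16
After XOR-ing pile 3 (size 97): 16 XOR 97 = 113
The Nim-value of this position is 113.

113


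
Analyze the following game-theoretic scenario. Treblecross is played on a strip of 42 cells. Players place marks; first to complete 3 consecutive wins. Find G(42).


Treblecross: place X on empty cells; 3-in-a-row wins.
Playing within two cells of an existing X lets the opponent win at once, so sensible play treats the cells i-2..i+2 around each X as dead. The player left with no safe cell loses, so this is a normal-play take-away game on strips of safe cells.
Placing X at cell i (0-indexed) of a strip of k safe cells leaves independent strips of sizes max(0, i-2) and max(0, k-i-3). Hence G(k) = mex{ G(max(0,i-2)) XOR G(max(0,k-i-3)) : 0 <= i < k }, with G(0) = 0.
G(1): splits (0,0):0^0=0 -> mex({0}) = 1
G(2): splits (0,0):0^0=0 -> mex({0}) = 1
G(3): splits (0,0):0^0=0 -> mex({0}) = 1
G(4): splits (0,1):0^1=1 (0,0):0^0=0 -> mex({0, 1}) = 2
G(5): splits (0,2):0^1=1 (0,1):0^1=1 (0,0):0^0=0 -> mex({0, 1}) = 2
G(6) = mex({1}) = 0
G(7) = mex({0, 1, 2}) = 3
G(8) = mex({0, 1, 2}) = 3
G(9) = mex({0, 2}) = 1
G(10) = mex({0, 2, 3}) = 1
G(11) = mex({0, 3}) = 1
G(12) = mex({1, 3}) = 0
G(13) = mex({0, 1, 2, 3}) = 4
G(14) = mex({0, 1, 2}) = 3
G(15) = mex({0, 1, 2}) = 3
G(16) = mex({0, 1, 2, 4}) = 3
G(17) = mex({0, 1, 3, 4}) = 2
G(18) = mex({0, 1, 3, 4}) = 2
G(19) = mex({0, 1, 3, 5}) = 2
G(20) = mex({0, 1, 2, 3, 5}) = 4
G(21) = mex({0, 1, 2, 3, 5}) = 4
G(22) = mex({1, 2, 6}) = 0
G(23) = mex({0, 1, 2, 3, 4, 6}) = 5
G(24) = mex({0, 1, 2, 3, 4}) = 5
G(25) = mex({0, 1, 3, 4, 7}) = 2
G(26) = mex({0, 1, 3, 4, 5, 7}) = 2
G(27) = mex({0, 1, 3, 5}) = 2
G(28) = mex({0, 1, 2, 5}) = 3
G(29) = mex({0, 1, 2, 4, 5, 6}) = 3
G(30) = mex({1, 2, 4, 6}) = 0
G(31) = mex({0, 1, 2, 3, 4, 6}) = 5
G(32) = mex({1, 2, 3, 4, 7}) = 0
G(33) = mex({0, 3, 7}) = 1
G(34) = mex({0, 2, 3, 5, 7}) = 1
G(35) = mex({0, 2, 3, 5, 6}) = 1
G(36) = mex({0, 1, 2, 5, 6}) = 3
G(37) = mex({0, 1, 2, 4, 5, 6}) = 3
G(38) = mex({0, 1, 2, 4}) = 3
G(39) = mex({0, 1, 2, 3, 4, 7}) = 5
G(40) = mex({0, 1, 2, 3, 4, 5, 7}) = 6
G(41) = mex({0, 1, 2, 3, 5, 7}) = 4
G(42) = mex({0, 1, 2, 3, 5, 6, 7}) = 4
Therefore G(42) = 4.

4


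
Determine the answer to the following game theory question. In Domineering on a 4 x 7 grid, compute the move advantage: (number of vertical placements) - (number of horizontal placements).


Board is 4 x 7 (rows x cols).
Left (vertical) placements: (rows-1) * cols = 3 * 7 = 21
Right (horizontal) placements: rows * (cols-1) = 4 * 6 = 24
Advantage = Left - Right = 21 - 24 = -3

-3


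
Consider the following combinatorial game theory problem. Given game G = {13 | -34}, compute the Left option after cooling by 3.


Original game: {13 | -34} (a switch {a | b} with a > b).
Cooling by t (for t below the temperature (a - b)/2 = 47/2) taxes each move by t: {a | b} cooled by t is {a - t | b + t}.
Cooling amount: t = 3
Cooled Left option: 13 - 3 = 10
Cooled Right option: -34 + 3 = -31
Cooled game: {10 | -31}
Left option = 10

10


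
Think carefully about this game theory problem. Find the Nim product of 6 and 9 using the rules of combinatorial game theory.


Nim multiplication is bilinear over XOR: (u XOR v) * w = (u*w) XOR (v*w).
So we split each operand into its bit components and XOR the pairwise Nim products.
6 = 2 + 4 (as XOR of powers of 2).
9 = 1 + 8 (as XOR of powers of 2).
Using the standard Nim-product table on single bits:
  2*2 = 3,   2*4 = 8,   2*8 = 12,
  4*4 = 6,   4*8 = 11,  8*8 = 13,
and  1*x = x (identity), k*l = l*k (commutative).
Pairwise Nim products:
  2 * 1 = 2
  2 * 8 = 12
  4 * 1 = 4
  4 * 8 = 11
XOR them: 2 XOR 12 XOR 4 XOR 11 = 1.
Result: 6 * 9 = 1 (in Nim).

1


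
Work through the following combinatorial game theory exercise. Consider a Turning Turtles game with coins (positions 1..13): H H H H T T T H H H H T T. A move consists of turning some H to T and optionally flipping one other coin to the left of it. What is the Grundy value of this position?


Coins: H H H H T T T H H H H T T
Key fact: a single head at position k behaves exactly like a Nim heap of size k (turning it to T and optionally flipping a coin at j < k corresponds to moving the heap from k to j, or to 0), and heads combine as a disjunctive sum (two heads at the same place would cancel, matching j XOR j = 0). So the Nim-value is the XOR of the 1-indexed positions of the heads.
Face-up positions (1-indexed): [1, 2, 3, 4, 8, 9, 10, 11]
XOR 0 with 1: 0 XOR 1 = 1
XOR 1 with 2: 1 XOR 2 = 3
XOR 3 with 3: 3 XOR 3 = 0
XOR 0 with 4: 0 XOR 4 = 4
XOR 4 with 8: 4 XOR 8 = 12
XOR 12 with 9: 12 XOR 9 = 5
XOR 5 with 10: 5 XOR 10 = 15
XOR 15 with 11: 15 XOR 11 = 4
Nim-value = 4

4


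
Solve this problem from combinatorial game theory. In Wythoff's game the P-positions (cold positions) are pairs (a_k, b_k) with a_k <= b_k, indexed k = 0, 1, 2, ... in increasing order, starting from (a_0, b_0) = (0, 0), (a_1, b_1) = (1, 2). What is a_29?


By Wythoff's theorem, a_k = floor(k * phi) and b_k = floor(k * phi^2) = a_k + k, where phi = (1 + sqrt(5))/2 is the golden ratio.
phi = (1 + sqrt(5))/2 = 1.618034
k = 29
k * phi = 29 * 1.618034 = 46.922986
a_29 = floor(k * phi) = 46

46


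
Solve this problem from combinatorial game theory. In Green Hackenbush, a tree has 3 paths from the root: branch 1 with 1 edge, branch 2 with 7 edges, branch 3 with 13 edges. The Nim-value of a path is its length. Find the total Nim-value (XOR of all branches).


The tree has 3 branches from the ground vertex.
In Green Hackenbush, the Nim-value of a simple path of length k is k.
Branch 1: length 1, Nim-value = 1
Branch 2: length 7, Nim-value = 7
Branch 3: length 13, Nim-value = 13
Total Nim-value = XOR of all branch values:
0 XOR 1 = 1
1 XOR 7 = 6
6 XOR 13 = 11
Nim-value of the tree = 11

11


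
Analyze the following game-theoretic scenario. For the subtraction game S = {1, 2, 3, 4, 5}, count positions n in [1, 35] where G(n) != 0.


Subtraction set S = {1, 2, 3, 4, 5}, so G(n) = n mod 6.
G(n) = 0 when n is a multiple of 6.
Multiples of 6 in [1, 35]: 5
N-positions (nonzero Grundy) = 35 - 5 = 30

30


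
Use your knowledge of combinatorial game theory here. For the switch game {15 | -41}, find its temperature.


The game is {15 | -41}, a switch {a | b} with numbers a > b.
Cooling {a | b} by t gives {a - t | b + t}, which stops being hot when a - t = b + t, i.e. at t = (a - b)/2. So the temperature of a switch is (a - b)/2.
Temperature = (Left option - Right option) / 2
= (15 - (-41)) / 2
= 56 / 2
= 28

28


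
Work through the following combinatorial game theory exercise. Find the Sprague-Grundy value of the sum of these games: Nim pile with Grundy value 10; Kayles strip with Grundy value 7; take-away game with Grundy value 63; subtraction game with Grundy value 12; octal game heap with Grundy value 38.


By the Sprague-Grundy theorem, the Grundy value of a sum of games is the XOR of individual Grundy values.
Nim pile: Grundy value = 10. Running XOR: 0 XOR 10 = 10
Kayles strip: Grundy value = 7. Running XOR: 10 XOR 7 = 13
take-away game: Grundy value = 63. Running XOR: 13 XOR 63 = 50
subtraction game: Grundy value = 12. Running XOR: 50 XOR 12 = 62
octal game heap: Grundy value = 38. Running XOR: 62 XOR 38 = 24
The combined Grundy value is 24.

24


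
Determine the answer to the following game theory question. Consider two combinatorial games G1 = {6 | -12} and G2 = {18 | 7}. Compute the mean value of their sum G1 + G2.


G1 = {6 | -12}, G2 = {18 | 7}
Each is a switch {a | b} with numbers a > b; its mean value is (a + b)/2, and mean value is additive over game sums: m(G1 + G2) = m(G1) + m(G2).
Mean of G1 = (6 + (-12))/2 = -6/2 = -3
Mean of G2 = (18 + (7))/2 = 25/2 = 25/2
Mean of G1 + G2 = -3 + 25/2 = 19/2

19/2


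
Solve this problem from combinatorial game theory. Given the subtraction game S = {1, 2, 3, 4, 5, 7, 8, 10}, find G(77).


The subtraction set is S = {1, 2, 3, 4, 5, 7, 8, 10}.
G(k) = mex{ G(k - s) : s in S, s <= k }. We compute iteratively: G(0) = 0.
G(1) = mex({0}) = 1
G(2) = mex({0, 1}) = 2
G(3) = mex({0, 1, 2}) = 3
G(4) = mex({0, 1, 2, 3}) = 4
G(5) = mex({0, 1, 2, 3, 4}) = 5
G(6) = mex({1, 2, 3, 4, 5}) = 0
G(7) = mex({0, 2, 3, 4, 5}) = 1
G(8) = mex({0, 1, 3, 4, 5}) = 2
G(9) = mex({0, 1, 2, 4, 5}) = 3
G(10) = mex({0, 1, 2, 3, 5}) = 4
G(11) = mex({0, 1, 2, 3, 4}) = 5
G(12) = mex({1, 2, 3, 4, 5}) = 0
G(13) = mex({0, 2, 3, 4, 5}) = 1
G(14) = mex({0, 1, 3, 4, 5}) = 2
G(15) = mex({0, 1, 2, 4, 5}) = 3
Observe that G(6)..G(15) = 0, 1, 2, 3, 4, 5, 0, 1, 2, 3 repeats G(0)..G(9) = 0, 1, 2, 3, 4, 5, 0, 1, 2, 3.
For k >= max(S) = 10, G(k) is determined by the previous 10 values G(k-10)..G(k-1); a window of 10 consecutive values has recurred shifted by 6, so by induction G(k + 6) = G(k) for all k >= 0: the sequence is periodic from the start with period 6.
One period: G(0..5) = 0, 1, 2, 3, 4, 5.
77 mod 6 = 5, so G(77) = G(5) = 5.

5


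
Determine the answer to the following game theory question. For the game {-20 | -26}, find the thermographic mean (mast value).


Game = {-20 | -26}, a switch {a | b} with numbers a > b.
Its thermograph has left wall a - t and right wall b + t, which meet at t = (a - b)/2, where both equal (a + b)/2. So the mast (mean value) is at (a + b)/2.
Mean = (-20 + (-26))/2 = -46/2 = -23

-23


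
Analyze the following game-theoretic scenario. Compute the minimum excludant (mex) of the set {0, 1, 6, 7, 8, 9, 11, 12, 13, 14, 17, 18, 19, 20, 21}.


Set = {0, 1, 6, 7, 8, 9, 11, 12, 13, 14, 17, 18, 19, 20, 21}
0 is in the set.
1 is in the set.
2 is NOT in the set. This is the mex.
mex = 2

2


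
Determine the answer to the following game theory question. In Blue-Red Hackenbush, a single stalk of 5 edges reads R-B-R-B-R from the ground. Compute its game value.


Edges (from ground): R-B-R-B-R
By Berlekamp's sign-expansion rule, a Blue-Red Hackenbush stalk has the value of the surreal number whose sign sequence is the edge sequence with B -> + and R -> -.
Sign sequence: -+-+-
Trace the sign expansion in the surreal number tree, starting from 0:
Edge 1: R (sign -) -> bounds (-inf, 0), value = -1
Edge 2: B (sign +) -> bounds (-1, 0), value = -1/2
Edge 3: R (sign -) -> bounds (-1, -1/2), value = -3/4
Edge 4: B (sign +) -> bounds (-3/4, -1/2), value = -5/8
Edge 5: R (sign -) -> bounds (-3/4, -5/8), value = -11/16
Game value = -11/16

-11/16


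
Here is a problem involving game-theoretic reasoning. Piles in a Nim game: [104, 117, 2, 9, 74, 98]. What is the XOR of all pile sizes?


We need the XOR (exclusive or) of all pile sizes.
After XOR-ing pile 1 (size 104): 0 XOR 104 = 104
After XOR-ing pile 2 (size 117): 104 XOR 117 = 29
After XOR-ing pile 3 (size 2): 29 XOR 2 = 31
After XOR-ing pile 4 (size 9): 31 XOR 9 = 22
After XOR-ing pile 5 (size 74): 22 XOR 74 = 92
After XOR-ing pile 6 (size 98): 92 XOR 98 = 62
The Nim-value of this position is 62.

62


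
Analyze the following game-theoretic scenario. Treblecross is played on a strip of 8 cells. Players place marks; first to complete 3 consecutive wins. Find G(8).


Treblecross: place X on empty cells; 3-in-a-row wins.
Playing within two cells of an existing X lets the opponent win at once, so sensible play treats the cells i-2..i+2 around each X as dead. The player left with no safe cell loses, so this is a normal-play take-away game on strips of safe cells.
Placing X at cell i (0-indexed) of a strip of k safe cells leaves independent strips of sizes max(0, i-2) and max(0, k-i-3). Hence G(k) = mex{ G(max(0,i-2)) XOR G(max(0,k-i-3)) : 0 <= i < k }, with G(0) = 0.
G(1): splits (0,0):0^0=0 -> mex({0}) = 1
G(2): splits (0,0):0^0=0 -> mex({0}) = 1
G(3): splits (0,0):0^0=0 -> mex({0}) = 1
G(4): splits (0,1):0^1=1 (0,0):0^0=0 -> mex({0, 1}) = 2
G(5): splits (0,2):0^1=1 (0,1):0^1=1 (0,0):0^0=0 -> mex({0, 1}) = 2
G(6) = mex({1}) = 0
G(7) = mex({0, 1, 2}) = 3
G(8) = mex({0, 1, 2}) = 3
Therefore G(8) = 3.

3


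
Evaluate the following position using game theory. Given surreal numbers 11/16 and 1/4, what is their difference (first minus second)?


x = 11/16, y = 1/4
Converting to common denominator: 16
x = 11/16, y = 4/16
x - y = 11/16 - 1/4 = 7/16

7/16


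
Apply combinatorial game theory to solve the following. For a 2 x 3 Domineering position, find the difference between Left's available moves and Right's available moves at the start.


Board is 2 x 3 (rows x cols).
Left (vertical) placements: (rows-1) * cols = 1 * 3 = 3
Right (horizontal) placements: rows * (cols-1) = 2 * 2 = 4
Advantage = Left - Right = 3 - 4 = -1

-1


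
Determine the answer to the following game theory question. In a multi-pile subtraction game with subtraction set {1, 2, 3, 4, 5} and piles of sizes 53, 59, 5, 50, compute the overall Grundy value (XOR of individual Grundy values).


Subtraction set: {1, 2, 3, 4, 5}
For this subtraction set, G(n) = n mod 6 (period = max + 1 = 6).
Pile 1 (size 53): G(53) = 53 mod 6 = 5
Pile 2 (size 59): G(59) = 59 mod 6 = 5
Pile 3 (size 5): G(5) = 5 mod 6 = 5
Pile 4 (size 50): G(50) = 50 mod 6 = 2
Total Grundy value = XOR of all: 5 XOR 5 XOR 5 XOR 2 = 7

7


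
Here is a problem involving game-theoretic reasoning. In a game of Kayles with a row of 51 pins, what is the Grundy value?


Kayles: a move removes 1 or 2 adjacent pins from a contiguous row.
Removing pins from a row of k leaves two independent rows (a, b) with a + b = k - 1 (one pin) or a + b = k - 2 (two pins); an end removal gives a = 0.
By Sprague-Grundy, G(k) = mex{ G(a) XOR G(b) } over all these splits. G(0) = 0.
G(1): splits (0,0):0^0=0 -> mex({0}) = 1
G(2): splits (0,1):0^1=1 (0,0):0^0=0 -> mex({0, 1}) = 2
G(3): splits (0,2):0^2=2 (1,1):1^1=0 (0,1):0^1=1 -> mex({0, 1, 2}) = 3
G(4): splits (0,3):0^3=3 (1,2):1^2=3 (0,2):0^2=2 (1,1):1^1=0 -> mex({0, 2, 3}) = 1
G(5): splits (0,4):0^1=1 (1,3):1^3=2 (2,2):2^2=0 (0,3):0^3=3 (1,2):1^2=3 -> mex({0, 1, 2, 3}) = 4
G(6) = mex({0, 1, 2, 4}) = 3
G(7) = mex({0, 1, 3, 4, 5}) = 2
G(8) = mex({0, 2, 3, 5, 6}) = 1
G(9) = mex({0, 1, 2, 3, 6, 7}) = 4
G(10) = mex({0, 1, 3, 4, 5, 7}) = 2
G(11) = mex({0, 1, 2, 3, 4, 5}) = 6
G(12) = mex({0, 1, 2, 3, 5, 6, 7}) = 4
G(13) = mex({0, 2, 3, 4, 6, 7}) = 1
G(14) = mex({0, 1, 4, 5, 6, 7}) = 2
G(15) = mex({0, 1, 2, 3, 4, 5, 6}) = 7
G(16) = mex({0, 2, 3, 5, 6, 7}) = 1
G(17) = mex({0, 1, 2, 3, 5, 6, 7}) = 4
G(18) = mex({0, 1, 2, 4, 5, 6}) = 3
G(19) = mex({0, 1, 3, 4, 5, 7}) = 2
G(20) = mex({0, 2, 3, 4, 5, 6, 7}) = 1
G(21) = mex({0, 1, 2, 3, 5, 6, 7}) = 4
G(22) = mex({0, 1, 2, 3, 4, 5, 7}) = 6
G(23) = mex({0, 1, 2, 3, 4, 5, 6}) = 7
G(24) = mex({0, 1, 2, 3, 5, 6, 7}) = 4
G(25) = mex({0, 2, 3, 4, 6, 7}) = 1
G(26) = mex({0, 1, 3, 4, 5, 6, 7}) = 2
G(27) = mex({0, 1, 2, 3, 4, 5, 6, 7}) = 8
G(28) = mex({0, 1, 2, 3, 4, 6, 7, 8}) = 5
G(29) = mex({0, 1, 2, 3, 5, 6, 7, 8, 9}) = 4
G(30) = mex({0, 1, 2, 3, 4, 5, 6, 9, 10}) = 7
G(31) = mex({0, 1, 3, 4, 5, 7, 10, 11}) = 2
G(32) = mex({0, 2, 3, 4, 5, 6, 7, 9, 11}) = 1
G(33) = mex({0, 1, 2, 3, 4, 5, 6, 7, 9, 12}) = 8
G(34) = mex({0, 1, 2, 3, 4, 5, 7, 8, 11, 12}) = 6
G(35) = mex({0, 1, 2, 3, 4, 5, 6, 8, 9, 10, 11}) = 7
G(36) = mex({0, 1, 2, 3, 5, 6, 7, 9, 10}) = 4
G(37) = mex({0, 2, 3, 4, 6, 7, 9, 10, 11, 12}) = 1
G(38) = mex({0, 1, 3, 4, 5, 6, 7, 9, 10, 11, 12}) = 2
G(39) = mex({0, 1, 2, 4, 5, 6, 7, 9, 10, 12, 14}) = 3
G(40) = mex({0, 2, 3, 4, 6, 7, 11, 12, 14}) = 1
G(41) = mex({0, 1, 2, 3, 5, 6, 7, 9, 10, 11, 12}) = 4
G(42) = mex({0, 1, 2, 3, 4, 5, 6, 9, 10}) = 7
G(43) = mex({0, 1, 3, 4, 5, 7, 9, 10, 12, 15}) = 2
G(44) = mex({0, 2, 3, 4, 5, 6, 7, 9, 10, 12, 15}) = 1
G(45) = mex({0, 1, 2, 3, 4, 5, 6, 7, 9, 10, 12, 14}) = 8
G(46) = mex({0, 1, 3, 4, 5, 7, 8, 11, 12, 14}) = 2
G(47) = mex({0, 1, 2, 3, 4, 5, 6, 8, 9, 10, 11, 12}) = 7
G(48) = mex({0, 1, 2, 3, 5, 6, 7, 9, 10}) = 4
G(49) = mex({0, 2, 3, 4, 6, 7, 9, 10, 11, 12, 15}) = 1
G(50) = mex({0, 1, 4, 5, 6, 7, 9, 11, 12, 14, 15}) = 2
G(51) = mex({0, 1, 2, 3, 4, 5, 6, 7, 9, 12, 14, 15}) = 8
Therefore G(51) = 8.

8


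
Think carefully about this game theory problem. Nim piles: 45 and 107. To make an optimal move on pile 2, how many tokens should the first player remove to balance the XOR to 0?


Piles: 45 and 107
Current XOR: 45 XOR 107 = 70 (non-zero, so this is an N-position).
To make the XOR zero, we need to find a move that balances the piles.
For pile 2 (size 107): target = 107 XOR 70 = 45
We reduce pile 2 from 107 to 45.
Tokens removed: 107 - 45 = 62
Verification: 45 XOR 45 = 0

62


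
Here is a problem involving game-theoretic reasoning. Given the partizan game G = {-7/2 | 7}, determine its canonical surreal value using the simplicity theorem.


Left options: {-7/2}, max = -7/2
Right options: {7}, min = 7
All options are numbers and max(Left) < min(Right), so by the simplicity theorem the value is the simplest (earliest-born) number strictly between -7/2 and 7.
Integers -3 through 6 all lie strictly between -7/2 and 7.
Among integers, the simplest (lowest birthday = smallest |n|; 0 is born on day 0, +-n on day n) is 0.
No non-integer in the interval can be simpler: if x is a non-integer in the interval, then floor(x) or ceil(x) also lies in the interval (the interval contains an integer), and both are proper prefixes of x's sign expansion, i.e. born earlier. So the game value is 0.
Game value = 0

0


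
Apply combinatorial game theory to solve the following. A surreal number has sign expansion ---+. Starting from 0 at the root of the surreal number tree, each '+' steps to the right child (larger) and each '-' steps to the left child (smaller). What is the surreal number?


Sign expansion: ---+
Rule: track bounds (lo, hi), initially (-inf, +inf). On '+', the current value becomes lo and we move to the simplest number in (value, hi): value + 1 if hi = +inf, otherwise the midpoint (value + hi)/2. On '-', the current value becomes hi and we move to value - 1 if lo = -inf, otherwise the midpoint (lo + value)/2.
Start at 0.
Step 1: sign = -, move left. Bounds: (-inf, 0). Value = -1
Step 2: sign = -, move left. Bounds: (-inf, -1). Value = -2
Step 3: sign = -, move left. Bounds: (-inf, -2). Value = -3
Step 4: sign = +, move right. Bounds: (-3, -2). Value = -5/2
The surreal number with sign expansion ---+ is -5/2.

-5/2


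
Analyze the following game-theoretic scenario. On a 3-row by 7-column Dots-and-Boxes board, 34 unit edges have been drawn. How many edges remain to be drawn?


Grid: 3 x 7 boxes, i.e. 4 rows and 8 columns of dots.
Horizontal edges: (rows + 1) * cols = 4 * 7 = 28
Vertical edges: rows * (cols + 1) = 3 * 8 = 24
Total edges: 28 + 24 = 52
Edges drawn: 34
Remaining: 52 - 34 = 18

18


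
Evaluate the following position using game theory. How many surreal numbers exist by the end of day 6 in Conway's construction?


Day 0: {|} = 0 is born. Count = 1.
Day n: the number of surreal numbers born by day n is 2^(n+1) - 1.
By day 0: 2^1 - 1 = 1
By day 1: 2^2 - 1 = 3
By day 2: 2^3 - 1 = 7
By day 3: 2^4 - 1 = 15
By day 4: 2^5 - 1 = 31
By day 5: 2^6 - 1 = 63
By day 6: 2^7 - 1 = 127
By day 6: 127 surreal numbers.

127


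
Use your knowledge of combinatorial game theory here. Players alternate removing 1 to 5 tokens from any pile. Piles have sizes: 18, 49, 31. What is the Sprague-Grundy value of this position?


Subtraction set: {1, 2, 3, 4, 5}
For this subtraction set, G(n) = n mod 6 (period = max + 1 = 6).
Pile 1 (size 18): G(18) = 18 mod 6 = 0
Pile 2 (size 49): G(49) = 49 mod 6 = 1
Pile 3 (size 31): G(31) = 31 mod 6 = 1
Total Grundy value = XOR of all: 0 XOR 1 XOR 1 = 0

0


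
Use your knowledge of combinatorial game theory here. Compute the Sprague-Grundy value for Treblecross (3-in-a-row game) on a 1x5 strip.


Treblecross: place X on empty cells; 3-in-a-row wins.
Playing within two cells of an existing X lets the opponent win at once, so sensible play treats the cells i-2..i+2 around each X as dead. The player left with no safe cell loses, so this is a normal-play take-away game on strips of safe cells.
Placing X at cell i (0-indexed) of a strip of k safe cells leaves independent strips of sizes max(0, i-2) and max(0, k-i-3). Hence G(k) = mex{ G(max(0,i-2)) XOR G(max(0,k-i-3)) : 0 <= i < k }, with G(0) = 0.
G(1): splits (0,0):0^0=0 -> mex({0}) = 1
G(2): splits (0,0):0^0=0 -> mex({0}) = 1
G(3): splits (0,0):0^0=0 -> mex({0}) = 1
G(4): splits (0,1):0^1=1 (0,0):0^0=0 -> mex({0, 1}) = 2
G(5): splits (0,2):0^1=1 (0,1):0^1=1 (0,0):0^0=0 -> mex({0, 1}) = 2
Therefore G(5) = 2.

2


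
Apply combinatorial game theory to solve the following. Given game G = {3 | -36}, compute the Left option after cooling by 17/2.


Original game: {3 | -36} (a switch {a | b} with a > b).
Cooling by t (for t below the temperature (a - b)/2 = 39/2) taxes each move by t: {a | b} cooled by t is {a - t | b + t}.
Cooling amount: t = 17/2
Cooled Left option: 3 - 17/2 = -11/2
Cooled Right option: -36 + 17/2 = -55/2
Cooled game: {-11/2 | -55/2}
Left option = -11/2

-11/2


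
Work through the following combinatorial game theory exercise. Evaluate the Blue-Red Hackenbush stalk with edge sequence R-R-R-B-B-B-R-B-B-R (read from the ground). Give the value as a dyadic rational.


Edges (from ground): R-R-R-B-B-B-R-B-B-R
By Berlekamp's sign-expansion rule, a Blue-Red Hackenbush stalk has the value of the surreal number whose sign sequence is the edge sequence with B -> + and R -> -.
Sign sequence: ---+++-++-
Trace the sign expansion in the surreal number tree, starting from 0:
Edge 1: R (sign -) -> bounds (-inf, 0), value = -1
Edge 2: R (sign -) -> bounds (-inf, -1), value = -2
Edge 3: R (sign -) -> bounds (-inf, -2), value = -3
Edge 4: B (sign +) -> bounds (-3, -2), value = -5/2
Edge 5: B (sign +) -> bounds (-5/2, -2), value = -9/4
Edge 6: B (sign +) -> bounds (-9/4, -2), value = -17/8
Edge 7: R (sign -) -> bounds (-9/4, -17/8), value = -35/16
Edge 8: B (sign +) -> bounds (-35/16, -17/8), value = -69/32
Edge 9: B (sign +) -> bounds (-69/32, -17/8), value = -137/64
Edge 10: R (sign -) -> bounds (-69/32, -137/64), value = -275/128
Game value = -275/128

-275/128


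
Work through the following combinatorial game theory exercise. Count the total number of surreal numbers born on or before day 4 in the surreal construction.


Day 0: {|} = 0 is born. Count = 1.
Day n: the number of surreal numbers born by day n is 2^(n+1) - 1.
By day 0: 2^1 - 1 = 1
By day 1: 2^2 - 1 = 3
By day 2: 2^3 - 1 = 7
By day 3: 2^4 - 1 = 15
By day 4: 2^5 - 1 = 31
By day 4: 31 surreal numbers.

31


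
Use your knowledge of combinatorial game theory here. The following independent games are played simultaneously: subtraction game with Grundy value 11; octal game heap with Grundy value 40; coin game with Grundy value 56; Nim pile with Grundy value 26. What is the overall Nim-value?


By the Sprague-Grundy theorem, the Grundy value of a sum of games is the XOR of individual Grundy values.
subtraction game: Grundy value = 11. Running XOR: 0 XOR 11 = 11
octal game heap: Grundy value = 40. Running XOR: 11 XOR 40 = 35
coin game: Grundy value = 56. Running XOR: 35 XOR 56 = 27
Nim pile: Grundy value = 26. Running XOR: 27 XOR 26 = 1
The combined Grundy value is 1.

1


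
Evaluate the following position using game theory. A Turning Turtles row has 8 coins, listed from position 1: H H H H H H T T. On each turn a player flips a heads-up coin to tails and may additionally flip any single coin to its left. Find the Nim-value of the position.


Coins: H H H H H H T T
Key fact: a single head at position k behaves exactly like a Nim heap of size k (turning it to T and optionally flipping a coin at j < k corresponds to moving the heap from k to j, or to 0), and heads combine as a disjunctive sum (two heads at the same place would cancel, matching j XOR j = 0). So the Nim-value is the XOR of the 1-indexed positions of the heads.
Face-up positions (1-indexed): [1, 2, 3, 4, 5, 6]
XOR 0 with 1: 0 XOR 1 = 1
XOR 1 with 2: 1 XOR 2 = 3
XOR 3 with 3: 3 XOR 3 = 0
XOR 0 with 4: 0 XOR 4 = 4
XOR 4 with 5: 4 XOR 5 = 1
XOR 1 with 6: 1 XOR 6 = 7
Nim-value = 7

7


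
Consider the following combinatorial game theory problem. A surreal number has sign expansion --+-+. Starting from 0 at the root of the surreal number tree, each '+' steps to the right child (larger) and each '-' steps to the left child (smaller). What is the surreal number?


Sign expansion: --+-+
Rule: track bounds (lo, hi), initially (-inf, +inf). On '+', the current value becomes lo and we move to the simplest number in (value, hi): value + 1 if hi = +inf, otherwise the midpoint (value + hi)/2. On '-', the current value becomes hi and we move to value - 1 if lo = -inf, otherwise the midpoint (lo + value)/2.
Start at 0.
Step 1: sign = -, move left. Bounds: (-inf, 0). Value = -1
Step 2: sign = -, move left. Bounds: (-inf, -1). Value = -2
Step 3: sign = +, move right. Bounds: (-2, -1). Value = -3/2
Step 4: sign = -, move left. Bounds: (-2, -3/2). Value = -7/4
Step 5: sign = +, move right. Bounds: (-7/4, -3/2). Value = -13/8
The surreal number with sign expansion --+-+ is -13/8.

-13/8


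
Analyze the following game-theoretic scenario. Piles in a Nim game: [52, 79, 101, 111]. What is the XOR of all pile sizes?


We need the XOR (exclusive or) of all pile sizes.
After XOR-ing pile 1 (size 52): 0 XOR 52 = 52
After XOR-ing pile 2 (size 79): 52 XOR 79 = 123
After XOR-ing pile 3 (size 101): 123 XOR 101 = 30
After XOR-ing pile 4 (size 111): 30 XOR 111 = 113
The Nim-value of this position is 113.

113


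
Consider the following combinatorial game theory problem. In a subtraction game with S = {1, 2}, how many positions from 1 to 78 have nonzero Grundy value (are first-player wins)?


Subtraction set S = {1, 2}, so G(n) = n mod 3.
G(n) = 0 when n is a multiple of 3.
Multiples of 3 in [1, 78]: 26
N-positions (nonzero Grundy) = 78 - 26 = 52

52


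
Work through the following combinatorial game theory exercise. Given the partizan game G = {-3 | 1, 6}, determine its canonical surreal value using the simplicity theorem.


Left options: {-3}, max = -3
Right options: {1, 6}, min = 1
All options are numbers and max(Left) < min(Right), so by the simplicity theorem the value is the simplest (earliest-born) number strictly between -3 and 1.
Integers -2 through 0 all lie strictly between -3 and 1.
Among integers, the simplest (lowest birthday = smallest |n|; 0 is born on day 0, +-n on day n) is 0.
No non-integer in the interval can be simpler: if x is a non-integer in the interval, then floor(x) or ceil(x) also lies in the interval (the interval contains an integer), and both are proper prefixes of x's sign expansion, i.e. born earlier. So the game value is 0.
Game value = 0

0


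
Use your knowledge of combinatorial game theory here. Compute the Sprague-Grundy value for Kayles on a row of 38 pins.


Kayles: a move removes 1 or 2 adjacent pins from a contiguous row.
Removing pins from a row of k leaves two independent rows (a, b) with a + b = k - 1 (one pin) or a + b = k - 2 (two pins); an end removal gives a = 0.
By Sprague-Grundy, G(k) = mex{ G(a) XOR G(b) } over all these splits. G(0) = 0.
G(1): splits (0,0):0^0=0 -> mex({0}) = 1
G(2): splits (0,1):0^1=1 (0,0):0^0=0 -> mex({0, 1}) = 2
G(3): splits (0,2):0^2=2 (1,1):1^1=0 (0,1):0^1=1 -> mex({0, 1, 2}) = 3
G(4): splits (0,3):0^3=3 (1,2):1^2=3 (0,2):0^2=2 (1,1):1^1=0 -> mex({0, 2, 3}) = 1
G(5): splits (0,4):0^1=1 (1,3):1^3=2 (2,2):2^2=0 (0,3):0^3=3 (1,2):1^2=3 -> mex({0, 1, 2, 3}) = 4
G(6) = mex({0, 1, 2, 4}) = 3
G(7) = mex({0, 1, 3, 4, 5}) = 2
G(8) = mex({0, 2, 3, 5, 6}) = 1
G(9) = mex({0, 1, 2, 3, 6, 7}) = 4
G(10) = mex({0, 1, 3, 4, 5, 7}) = 2
G(11) = mex({0, 1, 2, 3, 4, 5}) = 6
G(12) = mex({0, 1, 2, 3, 5, 6, 7}) = 4
G(13) = mex({0, 2, 3, 4, 6, 7}) = 1
G(14) = mex({0, 1, 4, 5, 6, 7}) = 2
G(15) = mex({0, 1, 2, 3, 4, 5, 6}) = 7
G(16) = mex({0, 2, 3, 5, 6, 7}) = 1
G(17) = mex({0, 1, 2, 3, 5, 6, 7}) = 4
G(18) = mex({0, 1, 2, 4, 5, 6}) = 3
G(19) = mex({0, 1, 3, 4, 5, 7}) = 2
G(20) = mex({0, 2, 3, 4, 5, 6, 7}) = 1
G(21) = mex({0, 1, 2, 3, 5, 6, 7}) = 4
G(22) = mex({0, 1, 2, 3, 4, 5, 7}) = 6
G(23) = mex({0, 1, 2, 3, 4, 5, 6}) = 7
G(24) = mex({0, 1, 2, 3, 5, 6, 7}) = 4
G(25) = mex({0, 2, 3, 4, 6, 7}) = 1
G(26) = mex({0, 1, 3, 4, 5, 6, 7}) = 2
G(27) = mex({0, 1, 2, 3, 4, 5, 6, 7}) = 8
G(28) = mex({0, 1, 2, 3, 4, 6, 7, 8}) = 5
G(29) = mex({0, 1, 2, 3, 5, 6, 7, 8, 9}) = 4
G(30) = mex({0, 1, 2, 3, 4, 5, 6, 9, 10}) = 7
G(31) = mex({0, 1, 3, 4, 5, 7, 10, 11}) = 2
G(32) = mex({0, 2, 3, 4, 5, 6, 7, 9, 11}) = 1
G(33) = mex({0, 1, 2, 3, 4, 5, 6, 7, 9, 12}) = 8
G(34) = mex({0, 1, 2, 3, 4, 5, 7, 8, 11, 12}) = 6
G(35) = mex({0, 1, 2, 3, 4, 5, 6, 8, 9, 10, 11}) = 7
G(36) = mex({0, 1, 2, 3, 5, 6, 7, 9, 10}) = 4
G(37) = mex({0, 2, 3, 4, 6, 7, 9, 10, 11, 12}) = 1
G(38) = mex({0, 1, 3, 4, 5, 6, 7, 9, 10, 11, 12}) = 2
Therefore G(38) = 2.

2


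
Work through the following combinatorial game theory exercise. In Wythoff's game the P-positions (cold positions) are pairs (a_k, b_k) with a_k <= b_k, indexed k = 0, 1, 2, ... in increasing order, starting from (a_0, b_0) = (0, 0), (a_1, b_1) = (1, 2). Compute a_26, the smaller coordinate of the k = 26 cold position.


By Wythoff's theorem, a_k = floor(k * phi) and b_k = floor(k * phi^2) = a_k + k, where phi = (1 + sqrt(5))/2 is the golden ratio.
phi = (1 + sqrt(5))/2 = 1.618034
k = 26
k * phi = 26 * 1.618034 = 42.068884
a_26 = floor(k * phi) = 42

42


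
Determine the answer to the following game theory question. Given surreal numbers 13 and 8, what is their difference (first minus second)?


x = 13, y = 8
x - y = 13 - 8 = 5

5


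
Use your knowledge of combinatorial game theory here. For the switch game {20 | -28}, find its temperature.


The game is {20 | -28}, a switch {a | b} with numbers a > b.
Cooling {a | b} by t gives {a - t | b + t}, which stops being hot when a - t = b + t, i.e. at t = (a - b)/2. So the temperature of a switch is (a - b)/2.
Temperature = (Left option - Right option) / 2
= (20 - (-28)) / 2
= 48 / 2
= 24

24


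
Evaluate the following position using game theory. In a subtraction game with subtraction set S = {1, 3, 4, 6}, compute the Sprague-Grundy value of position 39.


The subtraction set is S = {1, 3, 4, 6}.
G(k) = mex{ G(k - s) : s in S, s <= k }. We compute iteratively: G(0) = 0.
G(1) = mex({0}) = 1
G(2) = mex({1}) = 0
G(3) = mex({0}) = 1
G(4) = mex({0, 1}) = 2
G(5) = mex({0, 1, 2}) = 3
G(6) = mex({0, 1, 3}) = 2
G(7) = mex({1, 2}) = 0
G(8) = mex({0, 2, 3}) = 1
G(9) = mex({1, 2, 3}) = 0
G(10) = mex({0, 2}) = 1
G(11) = mex({0, 1, 3}) = 2
G(12) = mex({0, 1, 2}) = 3
Observe that G(7)..G(12) = 0, 1, 0, 1, 2, 3 repeats G(0)..G(5) = 0, 1, 0, 1, 2, 3.
For k >= max(S) = 6, G(k) is determined by the previous 6 values G(k-6)..G(k-1); a window of 6 consecutive values has recurred shifted by 7, so by induction G(k + 7) = G(k) for all k >= 0: the sequence is periodic from the start with period 7.
One period: G(0..6) = 0, 1, 0, 1, 2, 3, 2.
39 mod 7 = 4, so G(39) = G(4) = 2.

2


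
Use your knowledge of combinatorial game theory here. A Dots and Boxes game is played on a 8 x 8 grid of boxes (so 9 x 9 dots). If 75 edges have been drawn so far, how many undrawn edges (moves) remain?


Grid: 8 x 8 boxes, i.e. 9 rows and 9 columns of dots.
Horizontal edges: (rows + 1) * cols = 9 * 8 = 72
Vertical edges: rows * (cols + 1) = 8 * 9 = 72
Total edges: 72 + 72 = 144
Edges drawn: 75
Remaining: 144 - 75 = 69

69


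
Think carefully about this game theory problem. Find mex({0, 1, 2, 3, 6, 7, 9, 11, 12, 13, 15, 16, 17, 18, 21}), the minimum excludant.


Set = {0, 1, 2, 3, 6, 7, 9, 11, 12, 13, 15, 16, 17, 18, 21}
0 is in the set.
1 is in the set.
2 is in the set.
3 is in the set.
4 is NOT in the set. This is the mex.
mex = 4

4


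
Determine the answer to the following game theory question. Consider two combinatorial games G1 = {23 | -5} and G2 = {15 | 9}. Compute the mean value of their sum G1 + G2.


G1 = {23 | -5}, G2 = {15 | 9}
Each is a switch {a | b} with numbers a > b; its mean value is (a + b)/2, and mean value is additive over game sums: m(G1 + G2) = m(G1) + m(G2).
Mean of G1 = (23 + (-5))/2 = 18/2 = 9
Mean of G2 = (15 + (9))/2 = 24/2 = 12
Mean of G1 + G2 = 9 + 12 = 21

21


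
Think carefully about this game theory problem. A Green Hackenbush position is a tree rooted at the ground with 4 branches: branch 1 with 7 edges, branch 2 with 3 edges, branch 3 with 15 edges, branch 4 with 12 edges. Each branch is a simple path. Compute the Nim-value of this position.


The tree has 4 branches from the ground vertex.
In Green Hackenbush, the Nim-value of a simple path of length k is k.
Branch 1: length 7, Nim-value = 7
Branch 2: length 3, Nim-value = 3
Branch 3: length 15, Nim-value = 15
Branch 4: length 12, Nim-value = 12
Total Nim-value = XOR of all branch values:
0 XOR 7 = 7
7 XOR 3 = 4
4 XOR 15 = 11
11 XOR 12 = 7
Nim-value of the tree = 7

7


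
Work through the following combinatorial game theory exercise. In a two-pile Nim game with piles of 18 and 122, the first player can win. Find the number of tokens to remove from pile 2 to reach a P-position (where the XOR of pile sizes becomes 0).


Piles: 18 and 122
Current XOR: 18 XOR 122 = 104 (non-zero, so this is an N-position).
To make the XOR zero, we need to find a move that balances the piles.
For pile 2 (size 122): target = 122 XOR 104 = 18
We reduce pile 2 from 122 to 18.
Tokens removed: 122 - 18 = 104
Verification: 18 XOR 18 = 0

104


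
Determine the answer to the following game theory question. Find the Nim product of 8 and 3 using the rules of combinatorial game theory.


Nim multiplication is bilinear over XOR: (u XOR v) * w = (u*w) XOR (v*w).
So we split each operand into its bit components and XOR the pairwise Nim products.
8 = 8 (as XOR of powers of 2).
3 = 1 + 2 (as XOR of powers of 2).
Using the standard Nim-product table on single bits:
  2*2 = 3,   2*4 = 8,   2*8 = 12,
  4*4 = 6,   4*8 = 11,  8*8 = 13,
and  1*x = x (identity), k*l = l*k (commutative).
Pairwise Nim products:
  8 * 1 = 8
  8 * 2 = 12
XOR them: 8 XOR 12 = 4.
Result: 8 * 3 = 4 (in Nim).

4


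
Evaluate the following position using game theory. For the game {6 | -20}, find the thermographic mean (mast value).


Game = {6 | -20}, a switch {a | b} with numbers a > b.
Its thermograph has left wall a - t and right wall b + t, which meet at t = (a - b)/2, where both equal (a + b)/2. So the mast (mean value) is at (a + b)/2.
Mean = (6 + (-20))/2 = -14/2 = -7

-7


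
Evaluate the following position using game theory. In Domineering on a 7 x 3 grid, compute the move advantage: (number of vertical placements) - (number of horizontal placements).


Board is 7 x 3 (rows x cols).
Left (vertical) placements: (rows-1) * cols = 6 * 3 = 18
Right (horizontal) placements: rows * (cols-1) = 7 * 2 = 14
Advantage = Left - Right = 18 - 14 = 4

4


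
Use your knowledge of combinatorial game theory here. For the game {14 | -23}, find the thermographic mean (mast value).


Game = {14 | -23}, a switch {a | b} with numbers a > b.
Its thermograph has left wall a - t and right wall b + t, which meet at t = (a - b)/2, where both equal (a + b)/2. So the mast (mean value) is at (a + b)/2.
Mean = (14 + (-23))/2 = -9/2 = -9/2

-9/2


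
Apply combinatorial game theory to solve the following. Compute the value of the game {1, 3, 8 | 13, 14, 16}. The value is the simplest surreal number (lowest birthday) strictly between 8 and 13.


Left options: {1, 3, 8}, max = 8
Right options: {13, 14, 16}, min = 13
All options are numbers and max(Left) < min(Right), so by the simplicity theorem the value is the simplest (earliest-born) number strictly between 8 and 13.
Integers 9 through 12 all lie strictly between 8 and 13.
Among integers, the simplest (lowest birthday = smallest |n|; 0 is born on day 0, +-n on day n) is 9.
No non-integer in the interval can be simpler: if x is a non-integer in the interval, then floor(x) or ceil(x) also lies in the interval (the interval contains an integer), and both are proper prefixes of x's sign expansion, i.e. born earlier. So the game value is 9.
Game value = 9

9


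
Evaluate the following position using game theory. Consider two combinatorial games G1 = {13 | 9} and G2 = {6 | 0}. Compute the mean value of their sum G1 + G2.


G1 = {13 | 9}, G2 = {6 | 0}
Each is a switch {a | b} with numbers a > b; its mean value is (a + b)/2, and mean value is additive over game sums: m(G1 + G2) = m(G1) + m(G2).
Mean of G1 = (13 + (9))/2 = 22/2 = 11
Mean of G2 = (6 + (0))/2 = 6/2 = 3
Mean of G1 + G2 = 11 + 3 = 14

14


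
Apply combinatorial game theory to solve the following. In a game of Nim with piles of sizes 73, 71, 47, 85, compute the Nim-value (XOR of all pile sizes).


We need the XOR (exclusive or) of all pile sizes.
After XOR-ing pile 1 (size 73): 0 XOR 73 = 73
After XOR-ing pile 2 (size 71): 73 XOR 71 = 14
After XOR-ing pile 3 (size 47): 14 XOR 47 = 33
After XOR-ing pile 4 (size 85): 33 XOR 85 = 116
The Nim-value of this position is 116.

116


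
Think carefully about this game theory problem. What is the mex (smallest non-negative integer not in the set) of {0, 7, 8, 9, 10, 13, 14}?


Set = {0, 7, 8, 9, 10, 13, 14}
0 is in the set.
1 is NOT in the set. This is the mex.
mex = 1

1


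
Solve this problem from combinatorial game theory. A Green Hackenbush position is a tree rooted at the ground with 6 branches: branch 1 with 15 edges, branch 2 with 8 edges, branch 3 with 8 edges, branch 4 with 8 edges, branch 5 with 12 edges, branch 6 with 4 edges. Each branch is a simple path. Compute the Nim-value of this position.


The tree has 6 branches from the ground vertex.
In Green Hackenbush, the Nim-value of a simple path of length k is k.
Branch 1: length 15, Nim-value = 15
Branch 2: length 8, Nim-value = 8
Branch 3: length 8, Nim-value = 8
Branch 4: length 8, Nim-value = 8
Branch 5: length 12, Nim-value = 12
Branch 6: length 4, Nim-value = 4
Total Nim-value = XOR of all branch values:
0 XOR 15 = 15
15 XOR 8 = 7
7 XOR 8 = 15
15 XOR 8 = 7
7 XOR 12 = 11
11 XOR 4 = 15
Nim-value of the tree = 15

15


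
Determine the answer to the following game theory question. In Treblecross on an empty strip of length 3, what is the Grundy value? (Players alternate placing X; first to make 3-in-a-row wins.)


Treblecross: place X on empty cells; 3-in-a-row wins.
Playing within two cells of an existing X lets the opponent win at once, so sensible play treats the cells i-2..i+2 around each X as dead. The player left with no safe cell loses, so this is a normal-play take-away game on strips of safe cells.
Placing X at cell i (0-indexed) of a strip of k safe cells leaves independent strips of sizes max(0, i-2) and max(0, k-i-3). Hence G(k) = mex{ G(max(0,i-2)) XOR G(max(0,k-i-3)) : 0 <= i < k }, with G(0) = 0.
G(1): splits (0,0):0^0=0 -> mex({0}) = 1
G(2): splits (0,0):0^0=0 -> mex({0}) = 1
G(3): splits (0,0):0^0=0 -> mex({0}) = 1
Therefore G(3) = 1.

1


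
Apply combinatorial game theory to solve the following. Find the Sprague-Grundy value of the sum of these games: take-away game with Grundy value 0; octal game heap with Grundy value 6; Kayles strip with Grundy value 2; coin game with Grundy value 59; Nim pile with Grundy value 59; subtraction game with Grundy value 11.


By the Sprague-Grundy theorem, the Grundy value of a sum of games is the XOR of individual Grundy values.
take-away game: Grundy value = 0. Running XOR: 0 XOR 0 = 0
octal game heap: Grundy value = 6. Running XOR: 0 XOR 6 = 6
Kayles strip: Grundy value = 2. Running XOR: 6 XOR 2 = 4
coin game: Grundy value = 59. Running XOR: 4 XOR 59 = 63
Nim pile: Grundy value = 59. Running XOR: 63 XOR 59 = 4
subtraction game: Grundy value = 11. Running XOR: 4 XOR 11 = 15
The combined Grundy value is 15.

15
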